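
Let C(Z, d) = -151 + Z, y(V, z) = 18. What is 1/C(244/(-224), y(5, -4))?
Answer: -56/8517 ≈ -0.0065751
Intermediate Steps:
1/C(244/(-224), y(5, -4)) = 1/(-151 + 244/(-224)) = 1/(-151 + 244*(-1/224)) = 1/(-151 - 61/56) = 1/(-8517/56) = -56/8517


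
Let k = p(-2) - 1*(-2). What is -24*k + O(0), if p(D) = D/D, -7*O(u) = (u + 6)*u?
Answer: -72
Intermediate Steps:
O(u) = -u*(6 + u)/7 (O(u) = -(u + 6)*u/7 = -(6 + u)*u/7 = -u*(6 + u)/7)
p(D) = 1
k = 3 (k = 1 - 1*(-2) = 1 + 2 = 3)
-24*k + O(0) = -24*3 - 1/7*0*(6 + 0) = -72 - 1/7*0*6 = -72 + 0 = -72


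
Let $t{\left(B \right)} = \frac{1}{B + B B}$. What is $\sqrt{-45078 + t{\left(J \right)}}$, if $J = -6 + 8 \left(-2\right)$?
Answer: $\frac{i \sqrt{9621628170}}{462} \approx 212.32 i$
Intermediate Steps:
$J = -22$ ($J = -6 - 16 = -22$)
$t{\left(B \right)} = \frac{1}{B + B^{2}}$
$\sqrt{-45078 + t{\left(J \right)}} = \sqrt{-45078 + \frac{1}{\left(-22\right) \left(1 - 22\right)}} = \sqrt{-45078 - \frac{1}{22 \left(-21\right)}} = \sqrt{-45078 - - \frac{1}{462}} = \sqrt{-45078 + \frac{1}{462}} = \sqrt{- \frac{20826035}{462}} = \frac{i \sqrt{9621628170}}{462}$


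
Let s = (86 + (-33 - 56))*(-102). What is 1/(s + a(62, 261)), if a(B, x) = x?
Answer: 1/567 ≈ 0.0017637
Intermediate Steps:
s = 306 (s = (86 - 89)*(-102) = -3*(-102) = 306)
1/(s + a(62, 261)) = 1/(306 + 261) = 1/567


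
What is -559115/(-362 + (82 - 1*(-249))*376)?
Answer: -559115/124094 ≈ -4.5056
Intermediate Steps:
-559115/(-362 + (82 - 1*(-249))*376) = -559115/(-362 + (82 + 249)*376) = -559115/(-362 + 331*376) = -559115/(-362 + 124456) = -559115/124094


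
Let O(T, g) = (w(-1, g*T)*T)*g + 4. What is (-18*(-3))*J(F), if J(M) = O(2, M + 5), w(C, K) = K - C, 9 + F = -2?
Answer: 7344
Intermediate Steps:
F = -11 (F = -9 - 2 = -11)
O(T, g) = 4 + T*g*(1 + T*g) (O(T, g) = ((g*T - 1*(-1))*T)*g + 4 = ((T*g + 1)*T)*g + 4 = ((1 + T*g)*T)*g + 4 = (T*(1 + T*g))*g + 4 = T*g*(1 + T*g) + 4 = 4 + T*g*(1 + T*g))
J(M) = 4 + 2*(5 + M)*(11 + 2*M) (J(M) = 4 + 2*(M + 5)*(1 + 2*(M + 5)) = 4 + 2*(5 + M)*(1 + 2*(5 + M)) = 4 + 2*(5 + M)*(1 + (10 + 2*M)) = 4 + 2*(5 + M)*(11 + 2*M))
(-18*(-3))*J(F) = (-18*(-3))*(114 + 4*(-11)**2 + 42*(-11)) = 54*(114 + 4*121 - 462) = 54*(114 + 484 - 462) = 54*136 = 7344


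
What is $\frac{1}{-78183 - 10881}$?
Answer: $- \frac{1}{89064} \approx -1.1228 \cdot 10^{-5}$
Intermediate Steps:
$\frac{1}{-78183 - 10881} = \frac{1}{-89064} = - \frac{1}{89064}$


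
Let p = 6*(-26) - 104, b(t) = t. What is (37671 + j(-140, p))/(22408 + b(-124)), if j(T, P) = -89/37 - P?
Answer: 233893/137418 ≈ 1.7021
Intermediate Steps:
p = -260 (p = -156 - 104 = -260)
j(T, P) = -89/37 - P (j(T, P) = -89*1/37 - P = -89/37 - P)
(37671 + j(-140, p))/(22408 + b(-124)) = (37671 + (-89/37 - 1*(-260)))/(22408 - 124) = (37671 + (-89/37 + 260))/22284 = (37671 + 9531/37)*(1/22284) = (1403358/37)*(1/22284) = 233893/137418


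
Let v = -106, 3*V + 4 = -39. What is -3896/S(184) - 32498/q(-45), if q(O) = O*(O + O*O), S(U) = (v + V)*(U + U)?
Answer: 83729611/184949325 ≈ 0.45272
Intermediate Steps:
V = -43/3 (V = -4/3 + (1/3)*(-39) = -4/3 - 13 = -43/3 ≈ -14.333)
S(U) = -722*U/3 (S(U) = (-106 - 43/3)*(U + U) = -722*U/3)
q(O) = O*(O + O**2)
-3896/S(184) - 32498/q(-45) = -3896/((-722/3*184)) - 32498*1/(2025*(1 - 45)) = -3896/(-132848/3) - 32498/(2025*(-44)) = -3896*(-3/132848) - 32498/(-89100) = 1461/16606 - 32498*(-1/89100) = 1461/16606 + 16249/44550 = 83729611/184949325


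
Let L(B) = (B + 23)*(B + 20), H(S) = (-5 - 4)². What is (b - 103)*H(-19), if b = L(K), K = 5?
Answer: 48357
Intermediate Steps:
H(S) = 81 (H(S) = (-9)² = 81)
L(B) = (20 + B)*(23 + B) (L(B) = (23 + B)*(20 + B) = (20 + B)*(23 + B))
b = 700 (b = 460 + 5² + 43*5 = 460 + 25 + 215 = 700)
(b - 103)*H(-19) = (700 - 103)*81 = 597*81 = 48357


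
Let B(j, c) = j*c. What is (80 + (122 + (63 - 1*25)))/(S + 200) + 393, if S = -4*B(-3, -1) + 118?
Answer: 20083/51 ≈ 393.78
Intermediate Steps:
B(j, c) = c*j
S = 106 (S = -(-4)*(-3) + 118 = -4*3 + 118 = -12 + 118 = 106)
(80 + (122 + (63 - 1*25)))/(S + 200) + 393 = (80 + (122 + (63 - 1*25)))/(106 + 200) + 393 = (80 + (122 + (63 - 25)))/306 + 393 = (80 + (122 + 38))*(1/306) + 393 = (80 + 160)*(1/306) + 393 = 240*(1/306) + 393 = 40/51 + 393 = 20083/51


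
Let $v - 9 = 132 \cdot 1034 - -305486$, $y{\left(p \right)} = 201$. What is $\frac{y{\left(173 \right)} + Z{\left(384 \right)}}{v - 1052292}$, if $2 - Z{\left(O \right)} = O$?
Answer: $\frac{181}{610309} \approx 0.00029657$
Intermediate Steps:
$v = 441983$ ($v = 9 + \left(132 \cdot 1034 - -305486\right) = 9 + \left(136488 + 305486\right) = 9 + 441974 = 441983$)
$Z{\left(O \right)} = 2 - O$
$\frac{y{\left(173 \right)} + Z{\left(384 \right)}}{v - 1052292} = \frac{201 + \left(2 - 384\right)}{441983 - 1052292} = \frac{201 + \left(2 - 384\right)}{-610309} = \left(201 - 382\right) \left(- \frac{1}{610309}\right) = \left(-181\right) \left(- \frac{1}{610309}\right) = \frac{181}{610309}$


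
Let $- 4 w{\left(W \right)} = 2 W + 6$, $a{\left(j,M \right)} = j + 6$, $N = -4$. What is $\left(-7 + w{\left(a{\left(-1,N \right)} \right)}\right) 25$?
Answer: $-275$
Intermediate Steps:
$a{\left(j,M \right)} = 6 + j$
$w{\left(W \right)} = - \frac{3}{2} - \frac{W}{2}$ ($w{\left(W \right)} = - \frac{2 W + 6}{4} = - \frac{6 + 2 W}{4} = - \frac{3}{2} - \frac{W}{2}$)
$\left(-7 + w{\left(a{\left(-1,N \right)} \right)}\right) 25 = \left(-7 - \left(\frac{3}{2} + \frac{6 - 1}{2}\right)\right) 25 = \left(-7 - 4\right) 25 = \left(-11\right) 25 = -275$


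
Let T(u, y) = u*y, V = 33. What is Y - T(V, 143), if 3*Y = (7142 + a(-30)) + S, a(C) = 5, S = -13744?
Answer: -6918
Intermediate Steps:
Y = -2199 (Y = ((7142 + 5) - 13744)/3 = (7147 - 13744)/3 = (1/3)*(-6597) = -2199)
Y - T(V, 143) = -2199 - 33*143 = -2199 - 1*4719 = -2199 - 4719 = -6918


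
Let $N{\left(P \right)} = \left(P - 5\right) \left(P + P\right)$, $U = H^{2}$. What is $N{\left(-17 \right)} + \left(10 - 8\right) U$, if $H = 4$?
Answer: $780$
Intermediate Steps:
$U = 16$ ($U = 4^{2} = 16$)
$N{\left(P \right)} = 2 P \left(-5 + P\right)$ ($N{\left(P \right)} = \left(-5 + P\right) 2 P = 2 P \left(-5 + P\right)$)
$N{\left(-17 \right)} + \left(10 - 8\right) U = 2 \left(-17\right) \left(-5 - 17\right) + \left(10 - 8\right) 16 = 2 \left(-17\right) \left(-22\right) + 2 \cdot 16 = 748 + 32 = 780$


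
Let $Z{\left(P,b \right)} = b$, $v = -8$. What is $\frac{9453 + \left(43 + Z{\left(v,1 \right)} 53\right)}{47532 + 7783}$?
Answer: $\frac{9549}{55315} \approx 0.17263$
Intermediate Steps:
$\frac{9453 + \left(43 + Z{\left(v,1 \right)} 53\right)}{47532 + 7783} = \frac{9453 + \left(43 + 1 \cdot 53\right)}{47532 + 7783} = \frac{9453 + \left(43 + 53\right)}{55315} = \left(9453 + 96\right) \frac{1}{55315} = 9549 \cdot \frac{1}{55315} = \frac{9549}{55315}$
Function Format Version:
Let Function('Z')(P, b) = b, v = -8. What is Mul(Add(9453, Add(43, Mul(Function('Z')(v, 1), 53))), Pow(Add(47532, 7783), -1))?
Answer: Rational(9549, 55315) ≈ 0.17263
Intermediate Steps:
Mul(Add(9453, Add(43, Mul(Function('Z')(v, 1), 53))), Pow(Add(47532, 7783), -1)) = Mul(Add(9453, Add(43, Mul(1, 53))), Pow(Add(47532, 7783), -1)) = Mul(Add(9453, Add(43, 53)), Pow(55315, -1)) = Mul(Add(9453, 96), Rational(1, 55315)) = Mul(9549, Rational(1, 55315)) = Rational(9549, 55315)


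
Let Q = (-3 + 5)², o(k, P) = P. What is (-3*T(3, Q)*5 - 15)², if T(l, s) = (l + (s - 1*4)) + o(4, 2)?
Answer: 8100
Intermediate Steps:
Q = 4 (Q = 2² = 4)
T(l, s) = -2 + l + s (T(l, s) = (l + (s - 1*4)) + 2 = (l + (s - 4)) + 2 = (l + (-4 + s)) + 2 = (-4 + l + s) + 2 = -2 + l + s)
(-3*T(3, Q)*5 - 15)² = (-3*(-2 + 3 + 4)*5 - 15)² = (-3*5*5 - 15)² = (-15*5 - 15)² = (-75 - 15)² = (-90)² = 8100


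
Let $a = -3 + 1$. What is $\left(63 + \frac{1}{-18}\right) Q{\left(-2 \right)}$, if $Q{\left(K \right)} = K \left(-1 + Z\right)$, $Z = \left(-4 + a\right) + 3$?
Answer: $\frac{4532}{9} \approx 503.56$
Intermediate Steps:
$a = -2$
$Z = -3$ ($Z = \left(-4 - 2\right) + 3 = -6 + 3 = -3$)
$Q{\left(K \right)} = - 4 K$ ($Q{\left(K \right)} = K \left(-1 - 3\right) = K \left(-4\right) = - 4 K$)
$\left(63 + \frac{1}{-18}\right) Q{\left(-2 \right)} = \left(63 + \frac{1}{-18}\right) \left(\left(-4\right) \left(-2\right)\right) = \left(63 - \frac{1}{18}\right) 8 = \frac{1133}{18} \cdot 8 = \frac{4532}{9}$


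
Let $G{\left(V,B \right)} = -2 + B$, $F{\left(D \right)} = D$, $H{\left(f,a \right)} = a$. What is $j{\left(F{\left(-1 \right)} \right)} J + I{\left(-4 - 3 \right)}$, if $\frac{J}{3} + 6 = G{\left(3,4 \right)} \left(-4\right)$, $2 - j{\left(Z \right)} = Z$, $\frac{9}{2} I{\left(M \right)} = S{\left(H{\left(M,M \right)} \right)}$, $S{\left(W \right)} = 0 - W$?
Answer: $- \frac{1120}{9} \approx -124.44$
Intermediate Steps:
$S{\left(W \right)} = - W$
$I{\left(M \right)} = - \frac{2 M}{9}$ ($I{\left(M \right)} = \frac{2 \left(- M\right)}{9} = - \frac{2 M}{9}$)
$j{\left(Z \right)} = 2 - Z$
$J = -42$ ($J = -18 + 3 \left(-2 + 4\right) \left(-4\right) = -18 + 3 \cdot 2 \left(-4\right) = -18 + 3 \left(-8\right) = -18 - 24 = -42$)
$j{\left(F{\left(-1 \right)} \right)} J + I{\left(-4 - 3 \right)} = \left(2 - -1\right) \left(-42\right) - \frac{2 \left(-4 - 3\right)}{9} = \left(2 + 1\right) \left(-42\right) - - \frac{14}{9} = 3 \left(-42\right) + \frac{14}{9} = -126 + \frac{14}{9} = - \frac{1120}{9}$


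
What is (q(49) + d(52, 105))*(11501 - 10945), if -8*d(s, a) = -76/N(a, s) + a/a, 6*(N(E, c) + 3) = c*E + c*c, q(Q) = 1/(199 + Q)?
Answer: -8000979/126263 ≈ -63.368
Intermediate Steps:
N(E, c) = -3 + c²/6 + E*c/6 (N(E, c) = -3 + (c*E + c*c)/6 = -3 + (E*c + c²)/6 = -3 + (c² + E*c)/6 = -3 + (c²/6 + E*c/6) = -3 + c²/6 + E*c/6)
d(s, a) = -⅛ + 19/(2*(-3 + s²/6 + a*s/6)) (d(s, a) = -(-76/(-3 + s²/6 + a*s/6) + a/a)/8 = -(-76/(-3 + s²/6 + a*s/6) + 1)/8 = -(1 - 76/(-3 + s²/6 + a*s/6))/8 = -⅛ + 19/(2*(-3 + s²/6 + a*s/6)))
(q(49) + d(52, 105))*(11501 - 10945) = (1/(199 + 49) + (474 - 1*52² - 1*105*52)/(8*(-18 + 52² + 105*52)))*(11501 - 10945) = (1/248 + (474 - 1*2704 - 5460)/(8*(-18 + 2704 + 5460)))*556 = (1/248 + (⅛)*(474 - 2704 - 5460)/8146)*556 = (1/248 + (⅛)*(1/8146)*(-7690))*556 = (1/248 - 3845/32584)*556 = -57561/505052*556 = -8000979/126263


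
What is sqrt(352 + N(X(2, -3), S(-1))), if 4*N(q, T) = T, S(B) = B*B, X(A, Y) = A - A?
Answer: sqrt(1409)/2 ≈ 18.768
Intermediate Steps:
X(A, Y) = 0
S(B) = B**2
N(q, T) = T/4
sqrt(352 + N(X(2, -3), S(-1))) = sqrt(352 + (1/4)*(-1)**2) = sqrt(352 + (1/4)*1) = sqrt(352 + 1/4) = sqrt(1409/4) = sqrt(1409)/2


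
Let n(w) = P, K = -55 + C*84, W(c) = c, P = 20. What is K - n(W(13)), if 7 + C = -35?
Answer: -3603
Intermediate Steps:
C = -42 (C = -7 - 35 = -42)
K = -3583 (K = -55 - 42*84 = -55 - 3528 = -3583)
n(w) = 20
K - n(W(13)) = -3583 - 1*20 = -3583 - 20 = -3603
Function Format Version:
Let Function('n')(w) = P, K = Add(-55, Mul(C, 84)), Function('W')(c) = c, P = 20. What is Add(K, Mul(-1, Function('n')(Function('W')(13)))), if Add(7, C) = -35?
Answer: -3603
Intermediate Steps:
C = -42 (C = Add(-7, -35) = -42)
K = -3583 (K = Add(-55, Mul(-42, 84)) = Add(-55, -3528) = -3583)
Function('n')(w) = 20
Add(K, Mul(-1, Function('n')(Function('W')(13)))) = Add(-3583, Mul(-1, 20)) = Add(-3583, -20) = -3603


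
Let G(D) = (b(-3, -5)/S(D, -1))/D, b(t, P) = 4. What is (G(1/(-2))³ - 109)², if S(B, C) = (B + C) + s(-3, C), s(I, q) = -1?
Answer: 90801841/15625 ≈ 5811.3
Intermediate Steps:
S(B, C) = -1 + B + C (S(B, C) = (B + C) - 1 = -1 + B + C)
G(D) = 4/(D*(-2 + D)) (G(D) = (4/(-1 + D - 1))/D = (4/(-2 + D))/D = 4/(D*(-2 + D)))
(G(1/(-2))³ - 109)² = ((4/(((1/(-2)))*(-2 + 1/(-2))))³ - 109)² = ((4/(((1*(-½)))*(-2 + 1*(-½))))³ - 109)² = ((4/((-½)*(-2 - ½)))³ - 109)² = ((4*(-2)/(-5/2))³ - 109)² = ((4*(-2)*(-⅖))³ - 109)² = ((16/5)³ - 109)² = (4096/125 - 109)² = (-9529/125)² = 90801841/15625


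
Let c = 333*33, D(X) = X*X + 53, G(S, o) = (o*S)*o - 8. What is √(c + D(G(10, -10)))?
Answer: √995106 ≈ 997.55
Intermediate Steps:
G(S, o) = -8 + S*o² (G(S, o) = (S*o)*o - 8 = S*o² - 8 = -8 + S*o²)
D(X) = 53 + X² (D(X) = X² + 53 = 53 + X²)
c = 10989
√(c + D(G(10, -10))) = √(10989 + (53 + (-8 + 10*(-10)²)²)) = √(10989 + (53 + (-8 + 10*100)²)) = √(10989 + (53 + (-8 + 1000)²)) = √(10989 + (53 + 992²)) = √(10989 + (53 + 984064)) = √(10989 + 984117) = √995106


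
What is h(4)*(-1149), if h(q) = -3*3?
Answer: 10341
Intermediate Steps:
h(q) = -9
h(4)*(-1149) = -9*(-1149) = 10341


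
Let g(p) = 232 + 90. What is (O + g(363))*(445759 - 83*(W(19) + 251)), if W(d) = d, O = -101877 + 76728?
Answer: -10510485623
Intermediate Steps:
O = -25149
g(p) = 322
(O + g(363))*(445759 - 83*(W(19) + 251)) = (-25149 + 322)*(445759 - 83*(19 + 251)) = -24827*(445759 - 83*270) = -24827*(445759 - 22410) = -24827*423349 = -10510485623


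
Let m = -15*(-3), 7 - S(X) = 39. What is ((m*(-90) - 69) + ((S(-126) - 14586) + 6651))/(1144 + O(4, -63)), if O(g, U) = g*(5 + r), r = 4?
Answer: -6043/590 ≈ -10.242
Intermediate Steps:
S(X) = -32 (S(X) = 7 - 1*39 = 7 - 39 = -32)
m = 45
O(g, U) = 9*g (O(g, U) = g*(5 + 4) = g*9 = 9*g)
((m*(-90) - 69) + ((S(-126) - 14586) + 6651))/(1144 + O(4, -63)) = ((45*(-90) - 69) + ((-32 - 14586) + 6651))/(1144 + 9*4) = ((-4050 - 69) + (-14618 + 6651))/(1144 + 36) = (-4119 - 7967)/1180 = -12086*1/1180 = -6043/590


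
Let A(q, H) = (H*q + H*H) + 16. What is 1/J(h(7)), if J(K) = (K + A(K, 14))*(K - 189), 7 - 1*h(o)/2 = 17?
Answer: 1/18392 ≈ 5.4371e-5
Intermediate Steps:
A(q, H) = 16 + H² + H*q (A(q, H) = (H*q + H²) + 16 = (H² + H*q) + 16 = 16 + H² + H*q)
h(o) = -20 (h(o) = 14 - 2*17 = 14 - 34 = -20)
J(K) = (-189 + K)*(212 + 15*K) (J(K) = (K + (16 + 14² + 14*K))*(K - 189) = (K + (16 + 196 + 14*K))*(-189 + K) = (K + (212 + 14*K))*(-189 + K) = (212 + 15*K)*(-189 + K) = (-189 + K)*(212 + 15*K))
1/J(h(7)) = 1/(-40068 - 2623*(-20) + 15*(-20)²) = 1/(-40068 + 52460 + 15*400) = 1/(-40068 + 52460 + 6000) = 1/18392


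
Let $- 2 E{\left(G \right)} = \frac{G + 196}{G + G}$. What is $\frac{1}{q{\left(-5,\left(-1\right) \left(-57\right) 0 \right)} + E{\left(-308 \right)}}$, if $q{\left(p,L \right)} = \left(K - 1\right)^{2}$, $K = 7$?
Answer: $\frac{11}{395} \approx 0.027848$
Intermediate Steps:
$E{\left(G \right)} = - \frac{196 + G}{4 G}$ ($E{\left(G \right)} = - \frac{\left(G + 196\right) \frac{1}{G + G}}{2} = - \frac{\left(196 + G\right) \frac{1}{2 G}}{2} = - \frac{\frac{1}{2} \frac{1}{G} \left(196 + G\right)}{2} = - \frac{196 + G}{4 G}$)
$q{\left(p,L \right)} = 36$ ($q{\left(p,L \right)} = \left(7 - 1\right)^{2} = 6^{2} = 36$)
$\frac{1}{q{\left(-5,\left(-1\right) \left(-57\right) 0 \right)} + E{\left(-308 \right)}} = \frac{1}{36 + \frac{-196 - -308}{4 \left(-308\right)}} = \frac{1}{36 + \frac{1}{4} \left(- \frac{1}{308}\right) \left(-196 + 308\right)} = \frac{1}{36 + \frac{1}{4} \left(- \frac{1}{308}\right) 112} = \frac{1}{36 - \frac{1}{11}} = \frac{1}{\frac{395}{11}} = \frac{11}{395}$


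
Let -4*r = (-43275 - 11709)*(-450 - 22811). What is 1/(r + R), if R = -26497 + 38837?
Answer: -1/319733366 ≈ -3.1276e-9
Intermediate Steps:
R = 12340
r = -319745706 (r = -(-43275 - 11709)*(-450 - 22811)/4 = -(-13746)*(-23261) = -1/4*1278982824 = -319745706)
1/(r + R) = 1/(-319745706 + 12340) = 1/(-319733366) = -1/319733366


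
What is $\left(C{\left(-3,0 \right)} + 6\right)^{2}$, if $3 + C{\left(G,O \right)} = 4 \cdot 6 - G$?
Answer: $900$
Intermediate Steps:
$C{\left(G,O \right)} = 21 - G$ ($C{\left(G,O \right)} = -3 - \left(-24 + G\right) = 21 - G$)
$\left(C{\left(-3,0 \right)} + 6\right)^{2} = \left(\left(21 - -3\right) + 6\right)^{2} = \left(\left(21 + 3\right) + 6\right)^{2} = \left(24 + 6\right)^{2} = 30^{2} = 900$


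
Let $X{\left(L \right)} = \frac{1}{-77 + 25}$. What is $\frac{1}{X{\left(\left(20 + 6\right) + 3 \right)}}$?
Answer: $-52$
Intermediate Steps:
$X{\left(L \right)} = - \frac{1}{52}$ ($X{\left(L \right)} = \frac{1}{-52} = - \frac{1}{52}$)
$\frac{1}{X{\left(\left(20 + 6\right) + 3 \right)}} = \frac{1}{- \frac{1}{52}} = -52$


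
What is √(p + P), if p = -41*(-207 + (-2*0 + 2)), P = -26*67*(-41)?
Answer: √79827 ≈ 282.54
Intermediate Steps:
P = 71422 (P = -1742*(-41) = 71422)
p = 8405 (p = -41*(-207 + (0 + 2)) = -41*(-207 + 2) = -41*(-205) = 8405)
√(p + P) = √(8405 + 71422) = √79827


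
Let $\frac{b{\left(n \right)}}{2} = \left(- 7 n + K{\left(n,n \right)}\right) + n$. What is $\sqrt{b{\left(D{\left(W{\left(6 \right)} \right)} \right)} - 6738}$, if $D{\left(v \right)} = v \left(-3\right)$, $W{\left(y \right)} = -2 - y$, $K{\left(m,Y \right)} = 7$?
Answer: $2 i \sqrt{1753} \approx 83.738 i$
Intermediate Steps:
$D{\left(v \right)} = - 3 v$
$b{\left(n \right)} = 14 - 12 n$ ($b{\left(n \right)} = 2 \left(\left(- 7 n + 7\right) + n\right) = 2 \left(\left(7 - 7 n\right) + n\right) = 2 \left(7 - 6 n\right) = 14 - 12 n$)
$\sqrt{b{\left(D{\left(W{\left(6 \right)} \right)} \right)} - 6738} = \sqrt{\left(14 - 12 \left(- 3 \left(-2 - 6\right)\right)\right) - 6738} = \sqrt{\left(14 - 12 \left(\left(-3\right) \left(-8\right)\right)\right) - 6738} = \sqrt{\left(14 - 288\right) - 6738} = \sqrt{-274 - 6738} = \sqrt{-7012} = 2 i \sqrt{1753}$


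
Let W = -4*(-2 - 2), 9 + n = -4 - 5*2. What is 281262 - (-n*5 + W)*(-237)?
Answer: 312309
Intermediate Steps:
n = -23 (n = -9 + (-4 - 5*2) = -9 + (-4 - 10) = -9 - 14 = -23)
W = 16 (W = -4*(-4) = 16)
281262 - (-n*5 + W)*(-237) = 281262 - (-1*(-23)*5 + 16)*(-237) = 281262 - (23*5 + 16)*(-237) = 281262 - (115 + 16)*(-237) = 281262 - 131*(-237) = 281262 - 1*(-31047) = 281262 + 31047 = 312309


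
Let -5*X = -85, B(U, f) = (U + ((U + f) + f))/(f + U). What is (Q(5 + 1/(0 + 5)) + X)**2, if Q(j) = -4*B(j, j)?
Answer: 81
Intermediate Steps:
B(U, f) = (2*U + 2*f)/(U + f) (B(U, f) = (U + (U + 2*f))/(U + f) = (2*U + 2*f)/(U + f))
X = 17 (X = -1/5*(-85) = 17)
Q(j) = -8 (Q(j) = -4*2 = -8)
(Q(5 + 1/(0 + 5)) + X)**2 = (-8 + 17)**2 = 9**2 = 81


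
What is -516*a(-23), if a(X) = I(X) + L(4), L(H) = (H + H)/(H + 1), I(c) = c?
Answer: 55212/5 ≈ 11042.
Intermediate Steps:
L(H) = 2*H/(1 + H) (L(H) = (2*H)/(1 + H) = 2*H/(1 + H))
a(X) = 8/5 + X (a(X) = X + 2*4/(1 + 4) = X + 2*4/5 = X + 2*4*(⅕) = X + 8/5 = 8/5 + X)
-516*a(-23) = -516*(8/5 - 23) = -516*(-107/5) = 55212/5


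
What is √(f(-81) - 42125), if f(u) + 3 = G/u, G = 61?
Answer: I*√3412429/9 ≈ 205.25*I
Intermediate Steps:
f(u) = -3 + 61/u
√(f(-81) - 42125) = √((-3 + 61/(-81)) - 42125) = √((-3 + 61*(-1/81)) - 42125) = √((-3 - 61/81) - 42125) = √(-304/81 - 42125) = √(-3412429/81) = I*√3412429/9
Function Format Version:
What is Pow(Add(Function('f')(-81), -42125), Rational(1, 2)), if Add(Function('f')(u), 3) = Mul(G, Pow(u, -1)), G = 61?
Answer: Mul(Rational(1, 9), I, Pow(3412429, Rational(1, 2))) ≈ Mul(205.25, I)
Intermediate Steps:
Function('f')(u) = Add(-3, Mul(61, Pow(u, -1)))
Pow(Add(Function('f')(-81), -42125), Rational(1, 2)) = Pow(Add(Add(-3, Mul(61, Pow(-81, -1))), -42125), Rational(1, 2)) = Pow(Add(Add(-3, Mul(61, Rational(-1, 81))), -42125), Rational(1, 2)) = Pow(Add(Add(-3, Rational(-61, 81)), -42125), Rational(1, 2)) = Pow(Add(Rational(-304, 81), -42125), Rational(1, 2)) = Pow(Rational(-3412429, 81), Rational(1, 2)) = Mul(Rational(1, 9), I, Pow(3412429, Rational(1, 2)))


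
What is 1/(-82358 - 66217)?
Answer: -1/148575 ≈ -6.7306e-6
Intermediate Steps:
1/(-82358 - 66217) = 1/(-148575) = -1/148575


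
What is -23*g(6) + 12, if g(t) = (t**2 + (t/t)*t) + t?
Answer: -1092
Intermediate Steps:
g(t) = t**2 + 2*t (g(t) = (t**2 + 1*t) + t = (t**2 + t) + t = (t + t**2) + t = t**2 + 2*t)
-23*g(6) + 12 = -138*(2 + 6) + 12 = -138*8 + 12 = -23*48 + 12 = -1104 + 12 = -1092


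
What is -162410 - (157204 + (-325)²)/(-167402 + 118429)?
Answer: -7953442101/48973 ≈ -1.6240e+5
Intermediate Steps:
-162410 - (157204 + (-325)²)/(-167402 + 118429) = -162410 - (157204 + 105625)/(-48973) = -162410 - 262829*(-1)/48973 = -162410 - 1*(-262829/48973) = -162410 + 262829/48973 = -7953442101/48973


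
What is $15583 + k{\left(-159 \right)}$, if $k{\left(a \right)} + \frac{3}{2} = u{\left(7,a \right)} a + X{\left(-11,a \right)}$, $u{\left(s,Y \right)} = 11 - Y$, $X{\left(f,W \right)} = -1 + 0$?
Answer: $- \frac{22899}{2} \approx -11450.0$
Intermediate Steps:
$X{\left(f,W \right)} = -1$
$k{\left(a \right)} = - \frac{5}{2} + a \left(11 - a\right)$ ($k{\left(a \right)} = - \frac{3}{2} + \left(\left(11 - a\right) a - 1\right) = - \frac{3}{2} + \left(a \left(11 - a\right) - 1\right) = - \frac{3}{2} + \left(-1 + a \left(11 - a\right)\right) = - \frac{5}{2} + a \left(11 - a\right)$)
$15583 + k{\left(-159 \right)} = 15583 - \frac{54065}{2} = - \frac{22899}{2}$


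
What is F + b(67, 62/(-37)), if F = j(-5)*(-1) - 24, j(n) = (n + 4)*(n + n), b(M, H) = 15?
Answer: -19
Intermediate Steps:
j(n) = 2*n*(4 + n) (j(n) = (4 + n)*(2*n) = 2*n*(4 + n))
F = -34 (F = (2*(-5)*(4 - 5))*(-1) - 24 = (2*(-5)*(-1))*(-1) - 24 = 10*(-1) - 24 = -10 - 24 = -34)
F + b(67, 62/(-37)) = -34 + 15 = -19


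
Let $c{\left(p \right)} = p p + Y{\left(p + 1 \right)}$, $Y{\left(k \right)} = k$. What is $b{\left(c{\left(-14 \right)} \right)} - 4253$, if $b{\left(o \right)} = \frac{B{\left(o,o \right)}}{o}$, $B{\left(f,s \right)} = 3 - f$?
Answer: $- \frac{259493}{61} \approx -4254.0$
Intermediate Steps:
$c{\left(p \right)} = 1 + p + p^{2}$ ($c{\left(p \right)} = p p + \left(p + 1\right) = p^{2} + \left(1 + p\right) = 1 + p + p^{2}$)
$b{\left(o \right)} = \frac{3 - o}{o}$
$b{\left(c{\left(-14 \right)} \right)} - 4253 = \frac{3 - \left(1 - 14 + \left(-14\right)^{2}\right)}{1 - 14 + \left(-14\right)^{2}} - 4253 = \frac{3 - \left(1 - 14 + 196\right)}{1 - 14 + 196} - 4253 = \frac{3 - 183}{183} - 4253 = \frac{1}{183} \left(-180\right) - 4253 = - \frac{60}{61} - 4253 = - \frac{259493}{61}$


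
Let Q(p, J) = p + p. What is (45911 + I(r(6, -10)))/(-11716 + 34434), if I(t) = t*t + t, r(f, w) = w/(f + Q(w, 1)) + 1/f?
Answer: 80989927/40074552 ≈ 2.0210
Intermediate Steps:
Q(p, J) = 2*p
r(f, w) = 1/f + w/(f + 2*w) (r(f, w) = w/(f + 2*w) + 1/f = 1/f + w/(f + 2*w))
I(t) = t + t² (I(t) = t² + t = t + t²)
(45911 + I(r(6, -10)))/(-11716 + 34434) = (45911 + ((6 + 2*(-10) + 6*(-10))/(6*(6 + 2*(-10))))*(1 + (6 + 2*(-10) + 6*(-10))/(6*(6 + 2*(-10)))))/(-11716 + 34434) = (45911 + ((6 - 20 - 60)/(6*(6 - 20)))*(1 + (6 - 20 - 60)/(6*(6 - 20))))/22718 = (45911 + ((⅙)*(-74)/(-14))*(1 + (⅙)*(-74)/(-14)))*(1/22718) = (45911 + ((⅙)*(-1/14)*(-74))*(1 + (⅙)*(-1/14)*(-74)))*(1/22718) = (45911 + 37*(1 + 37/42)/42)*(1/22718) = (45911 + (37/42)*(79/42))*(1/22718) = (45911 + 2923/1764)*(1/22718) = (80989927/1764)*(1/22718) = 80989927/40074552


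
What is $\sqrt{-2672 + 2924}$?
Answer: $6 \sqrt{7} \approx 15.875$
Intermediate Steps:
$\sqrt{-2672 + 2924} = \sqrt{252} = 6 \sqrt{7}$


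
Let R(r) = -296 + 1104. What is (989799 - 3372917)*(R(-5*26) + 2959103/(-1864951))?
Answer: -3584021932528990/1864951 ≈ -1.9218e+9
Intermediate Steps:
R(r) = 808
(989799 - 3372917)*(R(-5*26) + 2959103/(-1864951)) = (989799 - 3372917)*(808 + 2959103/(-1864951)) = -2383118*(808 + 2959103*(-1/1864951)) = -2383118*(808 - 2959103/1864951) = -2383118*1503921305/1864951 = -3584021932528990/1864951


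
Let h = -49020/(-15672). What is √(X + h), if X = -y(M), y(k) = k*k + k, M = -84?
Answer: I*√11886359182/1306 ≈ 83.48*I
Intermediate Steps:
y(k) = k + k² (y(k) = k² + k = k + k²)
h = 4085/1306 (h = -49020*(-1/15672) = 4085/1306 ≈ 3.1279)
X = -6972 (X = -(-84)*(1 - 84) = -(-84)*(-83) = -1*6972 = -6972)
√(X + h) = √(-6972 + 4085/1306) = √(-9101347/1306) = I*√11886359182/1306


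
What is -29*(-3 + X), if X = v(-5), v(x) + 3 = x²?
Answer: -551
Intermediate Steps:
v(x) = -3 + x²
X = 22 (X = -3 + (-5)² = -3 + 25 = 22)
-29*(-3 + X) = -29*(-3 + 22) = -29*19 = -551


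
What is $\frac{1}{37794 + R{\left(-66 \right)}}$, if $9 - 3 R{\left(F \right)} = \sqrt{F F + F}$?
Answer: $\frac{113391}{4285838197} + \frac{\sqrt{4290}}{4285838197} \approx 2.6472 \cdot 10^{-5}$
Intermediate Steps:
$R{\left(F \right)} = 3 - \frac{\sqrt{F + F^{2}}}{3}$ ($R{\left(F \right)} = 3 - \frac{\sqrt{F F + F}}{3} = 3 - \frac{\sqrt{F^{2} + F}}{3} = 3 - \frac{\sqrt{F + F^{2}}}{3}$)
$\frac{1}{37794 + R{\left(-66 \right)}} = \frac{1}{37794 + \left(3 - \frac{\sqrt{- 66 \left(1 - 66\right)}}{3}\right)} = \frac{1}{37794 + \left(3 - \frac{\sqrt{\left(-66\right) \left(-65\right)}}{3}\right)} = \frac{1}{37794 + \left(3 - \frac{\sqrt{4290}}{3}\right)} = \frac{1}{37797 - \frac{\sqrt{4290}}{3}}$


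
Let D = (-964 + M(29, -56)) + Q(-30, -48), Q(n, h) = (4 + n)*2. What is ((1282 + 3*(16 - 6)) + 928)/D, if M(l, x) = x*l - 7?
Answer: -2240/2647 ≈ -0.84624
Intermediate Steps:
Q(n, h) = 8 + 2*n
M(l, x) = -7 + l*x (M(l, x) = l*x - 7 = -7 + l*x)
D = -2647 (D = (-964 + (-7 + 29*(-56))) + (8 + 2*(-30)) = (-964 + (-7 - 1624)) + (8 - 60) = (-964 - 1631) - 52 = -2595 - 52 = -2647)
((1282 + 3*(16 - 6)) + 928)/D = ((1282 + 3*(16 - 6)) + 928)/(-2647) = ((1282 + 3*10) + 928)*(-1/2647) = ((1282 + 30) + 928)*(-1/2647) = (1312 + 928)*(-1/2647) = 2240*(-1/2647) = -2240/2647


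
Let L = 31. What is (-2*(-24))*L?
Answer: 1488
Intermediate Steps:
(-2*(-24))*L = -2*(-24)*31 = 48*31 = 1488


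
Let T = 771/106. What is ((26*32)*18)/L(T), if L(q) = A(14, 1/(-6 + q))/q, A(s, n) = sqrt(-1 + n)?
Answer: -17319744*I*sqrt(435)/1537 ≈ -2.3502e+5*I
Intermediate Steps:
T = 771/106 (T = 771*(1/106) = 771/106 ≈ 7.2736)
L(q) = sqrt(-1 + 1/(-6 + q))/q
((26*32)*18)/L(T) = ((26*32)*18)/((sqrt((7 - 1*771/106)/(-6 + 771/106))/(771/106))) = (832*18)/((106*sqrt((7 - 771/106)/(135/106))/771)) = 14976/((106*sqrt((106/135)*(-29/106))/771)) = 14976/((106*sqrt(-29/135)/771)) = 14976/((106*(I*sqrt(435)/45)/771)) = 14976/((106*I*sqrt(435)/34695)) = 14976*(-2313*I*sqrt(435)/3074) = -17319744*I*sqrt(435)/1537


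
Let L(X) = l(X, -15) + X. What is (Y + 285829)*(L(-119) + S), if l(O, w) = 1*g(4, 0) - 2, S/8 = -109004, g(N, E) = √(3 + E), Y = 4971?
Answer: -253622092400 + 290800*√3 ≈ -2.5362e+11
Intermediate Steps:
S = -872032 (S = 8*(-109004) = -872032)
l(O, w) = -2 + √3 (l(O, w) = 1*√(3 + 0) - 2 = 1*√3 - 2 = √3 - 2 = -2 + √3)
L(X) = -2 + X + √3 (L(X) = (-2 + √3) + X = -2 + X + √3)
(Y + 285829)*(L(-119) + S) = (4971 + 285829)*((-2 - 119 + √3) - 872032) = 290800*((-121 + √3) - 872032) = 290800*(-872153 + √3) = -253622092400 + 290800*√3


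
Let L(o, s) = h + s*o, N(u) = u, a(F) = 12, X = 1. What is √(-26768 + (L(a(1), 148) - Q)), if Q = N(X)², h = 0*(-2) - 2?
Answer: I*√24995 ≈ 158.1*I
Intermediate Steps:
h = -2 (h = 0 - 2 = -2)
L(o, s) = -2 + o*s (L(o, s) = -2 + s*o = -2 + o*s)
Q = 1 (Q = 1² = 1)
√(-26768 + (L(a(1), 148) - Q)) = √(-26768 + ((-2 + 12*148) - 1*1)) = √(-26768 + ((-2 + 1776) - 1)) = √(-26768 + (1774 - 1)) = √(-26768 + 1773) = √(-24995) = I*√24995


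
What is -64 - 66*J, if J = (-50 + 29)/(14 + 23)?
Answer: -982/37 ≈ -26.541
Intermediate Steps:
J = -21/37 ≈ -0.56757
-64 - 66*J = -64 - 66*(-21/37) = -64 + 1386/37 = -982/37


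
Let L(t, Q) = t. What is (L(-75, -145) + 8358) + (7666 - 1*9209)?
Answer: 6740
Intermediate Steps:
(L(-75, -145) + 8358) + (7666 - 1*9209) = (-75 + 8358) + (7666 - 1*9209) = 8283 + (7666 - 9209) = 8283 - 1543 = 6740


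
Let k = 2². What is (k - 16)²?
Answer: 144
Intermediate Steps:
k = 4
(k - 16)² = (4 - 16)² = (-12)² = 144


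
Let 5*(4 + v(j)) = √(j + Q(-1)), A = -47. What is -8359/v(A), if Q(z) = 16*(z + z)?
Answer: 835900/479 + 41795*I*√79/479 ≈ 1745.1 + 775.54*I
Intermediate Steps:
Q(z) = 32*z (Q(z) = 16*(2*z) = 32*z)
v(j) = -4 + √(-32 + j)/5 (v(j) = -4 + √(j + 32*(-1))/5 = -4 + √(j - 32)/5 = -4 + √(-32 + j)/5)
-8359/v(A) = -8359/(-4 + √(-32 - 47)/5) = -8359/(-4 + √(-79)/5) = -8359/(-4 + (I*√79)/5) = -8359/(-4 + I*√79/5)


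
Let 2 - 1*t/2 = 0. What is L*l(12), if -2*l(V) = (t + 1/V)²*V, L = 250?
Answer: -300125/12 ≈ -25010.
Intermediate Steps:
t = 4 (t = 4 - 2*0 = 4 + 0 = 4)
l(V) = -V*(4 + 1/V)²/2 (l(V) = -(4 + 1/V)²*V/2 = -V*(4 + 1/V)²/2)
L*l(12) = 250*(-½*(1 + 4*12)²/12) = 250*(-½*1/12*(1 + 48)²) = 250*(-½*1/12*49²) = 250*(-½*1/12*2401) = 250*(-2401/24) = -300125/12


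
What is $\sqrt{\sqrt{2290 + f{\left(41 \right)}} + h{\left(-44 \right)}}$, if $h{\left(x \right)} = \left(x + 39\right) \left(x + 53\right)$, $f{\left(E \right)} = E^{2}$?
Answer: $\sqrt{-45 + 19 \sqrt{11}} \approx 4.2445$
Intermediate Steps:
$h{\left(x \right)} = \left(39 + x\right) \left(53 + x\right)$
$\sqrt{\sqrt{2290 + f{\left(41 \right)}} + h{\left(-44 \right)}} = \sqrt{\sqrt{2290 + 41^{2}} + \left(2067 + \left(-44\right)^{2} + 92 \left(-44\right)\right)} = \sqrt{\sqrt{2290 + 1681} + \left(2067 + 1936 - 4048\right)} = \sqrt{\sqrt{3971} - 45} = \sqrt{19 \sqrt{11} - 45} = \sqrt{-45 + 19 \sqrt{11}}$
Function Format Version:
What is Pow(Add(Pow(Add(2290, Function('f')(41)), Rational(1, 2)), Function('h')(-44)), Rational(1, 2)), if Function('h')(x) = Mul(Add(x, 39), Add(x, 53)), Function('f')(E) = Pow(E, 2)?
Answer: Pow(Add(-45, Mul(19, Pow(11, Rational(1, 2)))), Rational(1, 2)) ≈ 4.2445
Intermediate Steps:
Function('h')(x) = Mul(Add(39, x), Add(53, x))
Pow(Add(Pow(Add(2290, Function('f')(41)), Rational(1, 2)), Function('h')(-44)), Rational(1, 2)) = Pow(Add(Pow(Add(2290, Pow(41, 2)), Rational(1, 2)), Add(2067, Pow(-44, 2), Mul(92, -44))), Rational(1, 2)) = Pow(Add(Pow(Add(2290, 1681), Rational(1, 2)), Add(2067, 1936, -4048)), Rational(1, 2)) = Pow(Add(Pow(3971, Rational(1, 2)), -45), Rational(1, 2)) = Pow(Add(Mul(19, Pow(11, Rational(1, 2))), -45), Rational(1, 2)) = Pow(Add(-45, Mul(19, Pow(11, Rational(1, 2)))), Rational(1, 2))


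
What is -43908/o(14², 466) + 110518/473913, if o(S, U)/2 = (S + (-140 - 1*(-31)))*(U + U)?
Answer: -240507415/6404460282 ≈ -0.037553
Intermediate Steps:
o(S, U) = 4*U*(-109 + S) (o(S, U) = 2*((S + (-140 - 1*(-31)))*(U + U)) = 2*((S + (-140 + 31))*(2*U)) = 2*((S - 109)*(2*U)) = 2*((-109 + S)*(2*U)) = 2*(2*U*(-109 + S)) = 4*U*(-109 + S))
-43908/o(14², 466) + 110518/473913 = -43908*1/(1864*(-109 + 14²)) + 110518/473913 = -43908*1/(1864*(-109 + 196)) + 110518*(1/473913) = -43908/(4*466*87) + 110518/473913 = -43908/162168 + 110518/473913 = -43908*1/162168 + 110518/473913 = -3659/13514 + 110518/473913 = -240507415/6404460282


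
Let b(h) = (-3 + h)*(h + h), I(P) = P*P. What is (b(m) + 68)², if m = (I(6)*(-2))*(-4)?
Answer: 26970835984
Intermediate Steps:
I(P) = P²
m = 288 (m = (6²*(-2))*(-4) = (36*(-2))*(-4) = -72*(-4) = 288)
b(h) = 2*h*(-3 + h) (b(h) = (-3 + h)*(2*h) = 2*h*(-3 + h))
(b(m) + 68)² = (2*288*(-3 + 288) + 68)² = (2*288*285 + 68)² = (164160 + 68)² = 164228² = 26970835984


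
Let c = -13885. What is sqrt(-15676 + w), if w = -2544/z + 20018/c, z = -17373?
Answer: I*sqrt(101360801480376268630)/80408035 ≈ 125.21*I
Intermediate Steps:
w = -104149758/80408035 (w = -2544/(-17373) + 20018/(-13885) = -2544*(-1/17373) + 20018*(-1/13885) = 848/5791 - 20018/13885 = -104149758/80408035 ≈ -1.2953)
sqrt(-15676 + w) = sqrt(-15676 - 104149758/80408035) = sqrt(-1260580506418/80408035) = I*sqrt(101360801480376268630)/80408035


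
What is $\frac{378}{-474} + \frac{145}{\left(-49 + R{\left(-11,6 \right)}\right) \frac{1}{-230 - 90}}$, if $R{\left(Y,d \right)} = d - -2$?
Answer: $\frac{3663017}{3239} \approx 1130.9$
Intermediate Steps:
$R{\left(Y,d \right)} = 2 + d$ ($R{\left(Y,d \right)} = d + 2 = 2 + d$)
$\frac{378}{-474} + \frac{145}{\left(-49 + R{\left(-11,6 \right)}\right) \frac{1}{-230 - 90}} = \frac{378}{-474} + \frac{145}{\left(-49 + \left(2 + 6\right)\right) \frac{1}{-230 - 90}} = 378 \left(- \frac{1}{474}\right) + \frac{145}{\left(-49 + 8\right) \frac{1}{-320}} = - \frac{63}{79} + \frac{145}{\left(-41\right) \left(- \frac{1}{320}\right)} = - \frac{63}{79} + \frac{145}{\frac{41}{320}} = - \frac{63}{79} + 145 \cdot \frac{320}{41} = - \frac{63}{79} + \frac{46400}{41} = \frac{3663017}{3239}$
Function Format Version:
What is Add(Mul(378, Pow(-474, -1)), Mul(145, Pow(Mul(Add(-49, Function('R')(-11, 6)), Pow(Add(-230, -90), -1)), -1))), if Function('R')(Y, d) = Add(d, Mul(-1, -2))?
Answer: Rational(3663017, 3239) ≈ 1130.9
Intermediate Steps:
Function('R')(Y, d) = Add(2, d) (Function('R')(Y, d) = Add(d, 2) = Add(2, d))
Add(Mul(378, Pow(-474, -1)), Mul(145, Pow(Mul(Add(-49, Function('R')(-11, 6)), Pow(Add(-230, -90), -1)), -1))) = Add(Mul(378, Pow(-474, -1)), Mul(145, Pow(Mul(Add(-49, Add(2, 6)), Pow(Add(-230, -90), -1)), -1))) = Add(Mul(378, Rational(-1, 474)), Mul(145, Pow(Mul(Add(-49, 8), Pow(-320, -1)), -1))) = Add(Rational(-63, 79), Mul(145, Pow(Mul(-41, Rational(-1, 320)), -1))) = Add(Rational(-63, 79), Mul(145, Pow(Rational(41, 320), -1))) = Add(Rational(-63, 79), Mul(145, Rational(320, 41))) = Add(Rational(-63, 79), Rational(46400, 41)) = Rational(3663017, 3239)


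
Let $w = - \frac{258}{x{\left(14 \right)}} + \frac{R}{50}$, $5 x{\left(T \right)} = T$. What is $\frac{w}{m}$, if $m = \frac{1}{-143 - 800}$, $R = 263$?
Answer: $\frac{28675687}{350} \approx 81931.0$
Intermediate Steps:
$x{\left(T \right)} = \frac{T}{5}$
$m = - \frac{1}{943}$ ($m = \frac{1}{-943} = - \frac{1}{943} \approx -0.0010604$)
$w = - \frac{30409}{350}$ ($w = - \frac{258}{\frac{1}{5} \cdot 14} + \frac{263}{50} = - \frac{258}{\frac{14}{5}} + 263 \cdot \frac{1}{50} = \left(-258\right) \frac{5}{14} + \frac{263}{50} = - \frac{645}{7} + \frac{263}{50} = - \frac{30409}{350} \approx -86.883$)
$\frac{w}{m} = - \frac{30409}{350 \left(- \frac{1}{943}\right)} = \left(- \frac{30409}{350}\right) \left(-943\right) = \frac{28675687}{350}$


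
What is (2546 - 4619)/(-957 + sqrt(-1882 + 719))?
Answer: 1983861/917012 + 2073*I*sqrt(1163)/917012 ≈ 2.1634 + 0.077093*I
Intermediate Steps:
(2546 - 4619)/(-957 + sqrt(-1882 + 719)) = -2073/(-957 + sqrt(-1163)) = -2073/(-957 + I*sqrt(1163))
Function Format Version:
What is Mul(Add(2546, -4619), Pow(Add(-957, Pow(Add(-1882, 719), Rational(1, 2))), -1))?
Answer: Add(Rational(1983861, 917012), Mul(Rational(2073, 917012), I, Pow(1163, Rational(1, 2)))) ≈ Add(2.1634, Mul(0.077093, I))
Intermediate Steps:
Mul(Add(2546, -4619), Pow(Add(-957, Pow(Add(-1882, 719), Rational(1, 2))), -1)) = Mul(-2073, Pow(Add(-957, Pow(-1163, Rational(1, 2))), -1)) = Mul(-2073, Pow(Add(-957, Mul(I, Pow(1163, Rational(1, 2)))), -1))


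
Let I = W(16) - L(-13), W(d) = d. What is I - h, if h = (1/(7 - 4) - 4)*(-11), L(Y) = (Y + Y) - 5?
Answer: 20/3 ≈ 6.6667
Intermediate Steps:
L(Y) = -5 + 2*Y (L(Y) = 2*Y - 5 = -5 + 2*Y)
h = 121/3 (h = (1/3 - 4)*(-11) = (⅓ - 4)*(-11) = -11/3*(-11) = 121/3 ≈ 40.333)
I = 47 (I = 16 - (-5 + 2*(-13)) = 16 - (-5 - 26) = 16 - 1*(-31) = 16 + 31 = 47)
I - h = 47 - 1*121/3 = 47 - 121/3 = 20/3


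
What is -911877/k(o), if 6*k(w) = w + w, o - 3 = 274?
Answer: -2735631/277 ≈ -9875.9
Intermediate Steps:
o = 277 (o = 3 + 274 = 277)
k(w) = w/3 (k(w) = (w + w)/6 = (2*w)/6 = w/3)
-911877/k(o) = -911877/((1/3)*277) = -911877/277/3 = -911877*3/277 = -2735631/277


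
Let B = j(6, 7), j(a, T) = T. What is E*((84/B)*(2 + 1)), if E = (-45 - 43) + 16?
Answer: -2592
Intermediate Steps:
E = -72 (E = -88 + 16 = -72)
B = 7
E*((84/B)*(2 + 1)) = -72*84/7*(2 + 1) = -72*84*(1/7)*3 = -864*3 = -72*36 = -2592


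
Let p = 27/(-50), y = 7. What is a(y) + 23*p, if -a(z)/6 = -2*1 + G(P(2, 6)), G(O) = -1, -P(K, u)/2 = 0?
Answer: 279/50 ≈ 5.5800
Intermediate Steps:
P(K, u) = 0 (P(K, u) = -2*0 = 0)
p = -27/50 (p = 27*(-1/50) = -27/50 ≈ -0.54000)
a(z) = 18 (a(z) = -6*(-2*1 - 1) = -6*(-2 - 1) = -6*(-3) = 18)
a(y) + 23*p = 18 + 23*(-27/50) = 18 - 621/50 = 279/50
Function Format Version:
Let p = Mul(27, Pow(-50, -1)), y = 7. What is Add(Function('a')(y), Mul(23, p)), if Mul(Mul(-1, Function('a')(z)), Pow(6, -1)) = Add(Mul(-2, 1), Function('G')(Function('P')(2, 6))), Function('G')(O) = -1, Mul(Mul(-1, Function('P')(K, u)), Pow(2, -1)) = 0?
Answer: Rational(279, 50) ≈ 5.5800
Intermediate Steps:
Function('P')(K, u) = 0 (Function('P')(K, u) = Mul(-2, 0) = 0)
p = Rational(-27, 50) (p = Mul(27, Rational(-1, 50)) = Rational(-27, 50) ≈ -0.54000)
Function('a')(z) = 18 (Function('a')(z) = Mul(-6, Add(Mul(-2, 1), -1)) = Mul(-6, Add(-2, -1)) = Mul(-6, -3) = 18)
Add(Function('a')(y), Mul(23, p)) = Add(18, Mul(23, Rational(-27, 50))) = Add(18, Rational(-621, 50)) = Rational(279, 50)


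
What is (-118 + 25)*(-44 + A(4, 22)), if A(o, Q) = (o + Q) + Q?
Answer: -372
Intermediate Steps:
A(o, Q) = o + 2*Q (A(o, Q) = (Q + o) + Q = o + 2*Q)
(-118 + 25)*(-44 + A(4, 22)) = (-118 + 25)*(-44 + (4 + 2*22)) = -93*(-44 + (4 + 44)) = -93*(-44 + 48) = -93*4 = -372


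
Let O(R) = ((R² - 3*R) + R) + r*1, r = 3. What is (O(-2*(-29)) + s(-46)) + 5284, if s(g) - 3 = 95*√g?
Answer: 8538 + 95*I*√46 ≈ 8538.0 + 644.32*I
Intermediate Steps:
s(g) = 3 + 95*√g
O(R) = 3 + R² - 2*R (O(R) = ((R² - 3*R) + R) + 3*1 = (R² - 2*R) + 3 = 3 + R² - 2*R)
(O(-2*(-29)) + s(-46)) + 5284 = ((3 + (-2*(-29))² - (-4)*(-29)) + (3 + 95*√(-46))) + 5284 = ((3 + 58² - 2*58) + (3 + 95*(I*√46))) + 5284 = ((3 + 3364 - 116) + (3 + 95*I*√46)) + 5284 = (3251 + (3 + 95*I*√46)) + 5284 = (3254 + 95*I*√46) + 5284 = 8538 + 95*I*√46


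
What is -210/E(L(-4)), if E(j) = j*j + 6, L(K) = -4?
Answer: -105/11 ≈ -9.5455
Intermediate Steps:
E(j) = 6 + j² (E(j) = j² + 6 = 6 + j²)
-210/E(L(-4)) = -210/(6 + (-4)²) = -210/(6 + 16) = -210/22 = -210*1/22 = -105/11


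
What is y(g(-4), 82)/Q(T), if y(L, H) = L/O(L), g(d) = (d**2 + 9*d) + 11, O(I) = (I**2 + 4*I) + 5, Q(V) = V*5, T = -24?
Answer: 3/2000 ≈ 0.0015000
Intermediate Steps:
Q(V) = 5*V
O(I) = 5 + I**2 + 4*I
g(d) = 11 + d**2 + 9*d
y(L, H) = L/(5 + L**2 + 4*L)
y(g(-4), 82)/Q(T) = ((11 + (-4)**2 + 9*(-4))/(5 + (11 + (-4)**2 + 9*(-4))**2 + 4*(11 + (-4)**2 + 9*(-4))))/((5*(-24))) = ((11 + 16 - 36)/(5 + (11 + 16 - 36)**2 + 4*(11 + 16 - 36)))/(-120) = -9/(5 + (-9)**2 + 4*(-9))*(-1/120) = -9/(5 + 81 - 36)*(-1/120) = -9/50*(-1/120) = 3/2000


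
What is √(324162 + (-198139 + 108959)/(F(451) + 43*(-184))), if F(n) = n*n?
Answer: √28091022823702/9309 ≈ 569.35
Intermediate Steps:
F(n) = n²
√(324162 + (-198139 + 108959)/(F(451) + 43*(-184))) = √(324162 + (-198139 + 108959)/(451² + 43*(-184))) = √(324162 - 89180/(203401 - 7912)) = √(324162 - 89180/195489) = √(324162 - 89180*1/195489) = √(324162 - 12740/27927) = √(9052859434/27927) = √28091022823702/9309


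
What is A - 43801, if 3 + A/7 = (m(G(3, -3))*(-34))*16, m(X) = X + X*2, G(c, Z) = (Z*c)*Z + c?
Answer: -386542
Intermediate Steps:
G(c, Z) = c + c*Z**2 (G(c, Z) = c*Z**2 + c = c + c*Z**2)
m(X) = 3*X (m(X) = X + 2*X = 3*X)
A = -342741 (A = -21 + 7*(((3*(3*(1 + (-3)**2)))*(-34))*16) = -21 + 7*(((3*(3*(1 + 9)))*(-34))*16) = -21 + 7*(((3*(3*10))*(-34))*16) = -21 + 7*(((3*30)*(-34))*16) = -21 + 7*((90*(-34))*16) = -21 + 7*(-3060*16) = -21 + 7*(-48960) = -21 - 342720 = -342741)
A - 43801 = -342741 - 43801 = -386542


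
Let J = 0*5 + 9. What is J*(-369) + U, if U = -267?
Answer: -3588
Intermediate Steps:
J = 9 (J = 0 + 9 = 9)
J*(-369) + U = 9*(-369) - 267 = -3321 - 267 = -3588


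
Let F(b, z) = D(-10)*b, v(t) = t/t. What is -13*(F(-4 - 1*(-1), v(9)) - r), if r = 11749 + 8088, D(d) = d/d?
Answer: 257920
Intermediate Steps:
D(d) = 1
r = 19837
v(t) = 1
F(b, z) = b (F(b, z) = 1*b = b)
-13*(F(-4 - 1*(-1), v(9)) - r) = -13*((-4 - 1*(-1)) - 1*19837) = -13*((-4 + 1) - 19837) = -13*(-3 - 19837) = -13*(-19840) = 257920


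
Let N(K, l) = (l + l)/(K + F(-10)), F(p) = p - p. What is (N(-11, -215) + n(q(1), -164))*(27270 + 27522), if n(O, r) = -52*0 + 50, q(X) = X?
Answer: 53696160/11 ≈ 4.8815e+6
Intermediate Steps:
F(p) = 0
N(K, l) = 2*l/K (N(K, l) = (l + l)/(K + 0) = (2*l)/K = 2*l/K)
n(O, r) = 50 (n(O, r) = 0 + 50 = 50)
(N(-11, -215) + n(q(1), -164))*(27270 + 27522) = (2*(-215)/(-11) + 50)*(27270 + 27522) = (2*(-215)*(-1/11) + 50)*54792 = (430/11 + 50)*54792 = (980/11)*54792 = 53696160/11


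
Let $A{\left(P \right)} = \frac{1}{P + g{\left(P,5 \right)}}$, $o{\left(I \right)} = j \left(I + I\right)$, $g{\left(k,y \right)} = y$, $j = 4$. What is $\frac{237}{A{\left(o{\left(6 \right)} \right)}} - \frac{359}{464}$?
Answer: $\frac{5827945}{464} \approx 12560.0$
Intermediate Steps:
$o{\left(I \right)} = 8 I$ ($o{\left(I \right)} = 4 \left(I + I\right) = 4 \cdot 2 I = 8 I$)
$A{\left(P \right)} = \frac{1}{5 + P}$ ($A{\left(P \right)} = \frac{1}{P + 5} = \frac{1}{5 + P}$)
$\frac{237}{A{\left(o{\left(6 \right)} \right)}} - \frac{359}{464} = \frac{237}{\frac{1}{5 + 8 \cdot 6}} - \frac{359}{464} = \frac{237}{\frac{1}{5 + 48}} - \frac{359}{464} = \frac{237}{\frac{1}{53}} - \frac{359}{464} = 237 \frac{1}{\frac{1}{53}} - \frac{359}{464} = 237 \cdot 53 - \frac{359}{464} = 12561 - \frac{359}{464} = \frac{5827945}{464}$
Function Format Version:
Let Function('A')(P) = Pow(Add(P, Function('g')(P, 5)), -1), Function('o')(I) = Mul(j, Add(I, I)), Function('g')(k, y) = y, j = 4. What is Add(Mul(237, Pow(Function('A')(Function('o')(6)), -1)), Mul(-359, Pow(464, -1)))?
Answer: Rational(5827945, 464) ≈ 12560.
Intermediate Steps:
Function('o')(I) = Mul(8, I) (Function('o')(I) = Mul(4, Add(I, I)) = Mul(4, Mul(2, I)) = Mul(8, I))
Function('A')(P) = Pow(Add(5, P), -1) (Function('A')(P) = Pow(Add(P, 5), -1) = Pow(Add(5, P), -1))
Add(Mul(237, Pow(Function('A')(Function('o')(6)), -1)), Mul(-359, Pow(464, -1))) = Add(Mul(237, Pow(Pow(Add(5, Mul(8, 6)), -1), -1)), Mul(-359, Pow(464, -1))) = Add(Mul(237, Pow(Pow(Add(5, 48), -1), -1)), Mul(-359, Rational(1, 464))) = Add(Mul(237, Pow(Pow(53, -1), -1)), Rational(-359, 464)) = Add(Mul(237, Pow(Rational(1, 53), -1)), Rational(-359, 464)) = Add(Mul(237, 53), Rational(-359, 464)) = Add(12561, Rational(-359, 464)) = Rational(5827945, 464)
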